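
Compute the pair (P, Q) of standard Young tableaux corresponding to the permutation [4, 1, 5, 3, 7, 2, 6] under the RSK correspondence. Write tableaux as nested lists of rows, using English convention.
Insert each entry of the permutation into P by Schensted row insertion, recording in Q the position of each new cell.

Insert 4: appended to row 1. P = [[4]], Q = [[1]].
Insert 1: 1 bumps 4 from row 1; 4 starts row 2. P = [[1], [4]], Q = [[1], [2]].
Insert 5: appended to row 1. P = [[1, 5], [4]], Q = [[1, 3], [2]].
Insert 3: 3 bumps 5 from row 1; 5 appends to row 2. P = [[1, 3], [4, 5]], Q = [[1, 3], [2, 4]].
Insert 7: appended to row 1. P = [[1, 3, 7], [4, 5]], Q = [[1, 3, 5], [2, 4]].
Insert 2: 2 bumps 3 from row 1; 3 bumps 4 from row 2; 4 starts row 3. P = [[1, 2, 7], [3, 5], [4]], Q = [[1, 3, 5], [2, 4], [6]].
Insert 6: 6 bumps 7 from row 1; 7 appends to row 2. P = [[1, 2, 6], [3, 5, 7], [4]], Q = [[1, 3, 5], [2, 4, 7], [6]].

So P = [[1, 2, 6], [3, 5, 7], [4]], Q = [[1, 3, 5], [2, 4, 7], [6]].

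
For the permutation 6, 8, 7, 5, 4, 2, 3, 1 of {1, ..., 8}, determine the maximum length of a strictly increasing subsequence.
2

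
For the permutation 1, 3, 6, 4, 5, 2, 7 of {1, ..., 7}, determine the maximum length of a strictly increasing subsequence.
5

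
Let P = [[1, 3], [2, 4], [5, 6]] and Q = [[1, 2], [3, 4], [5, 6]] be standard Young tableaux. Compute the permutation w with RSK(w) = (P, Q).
Reverse the RSK construction: for i from n down to 1, find the cell of Q containing i, remove the entry at that cell from P, and reverse-bump it up through P; the value ejected from row 1 is w(i).

Step i=6: Q has 6 at row 3, column 2; remove 6 from row 3 of P and reverse-bump: 6 enters row 2 and ejects 4; 4 enters row 1 and ejects 3. So w(6) = 3. P is now [[1, 4], [2, 6], [5]].
Step i=5: Q has 5 at row 3, column 1; remove 5 from row 3 of P and reverse-bump: 5 enters row 2 and ejects 2; 2 enters row 1 and ejects 1. So w(5) = 1. P is now [[2, 4], [5, 6]].
Step i=4: Q has 4 at row 2, column 2; remove 6 from row 2 of P and reverse-bump: 6 enters row 1 and ejects 4. So w(4) = 4. P is now [[2, 6], [5]].
Step i=3: Q has 3 at row 2, column 1; remove 5 from row 2 of P and reverse-bump: 5 enters row 1 and ejects 2. So w(3) = 2. P is now [[5, 6]].
Step i=2: Q has 2 at row 1, column 2; remove that cell from P, ejecting 6. So w(2) = 6. P is now [[5]].
Step i=1: Q has 1 at row 1, column 1; remove that cell from P, ejecting 5. So w(1) = 5. P is now [].

So w = 5 6 2 4 1 3.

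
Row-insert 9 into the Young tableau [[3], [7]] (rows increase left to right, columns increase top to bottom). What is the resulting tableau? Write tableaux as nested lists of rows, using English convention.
[[3, 9], [7]]

9 is larger than every entry of row 1, so it is appended to row 1. The new tableau is [[3, 9], [7]].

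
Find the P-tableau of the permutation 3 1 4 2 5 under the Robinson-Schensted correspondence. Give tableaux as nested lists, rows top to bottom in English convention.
Insert 3: appended to row 1. P = [[3]].
Insert 1: 1 bumps 3 from row 1; 3 starts row 2. P = [[1], [3]].
Insert 4: appended to row 1. P = [[1, 4], [3]].
Insert 2: 2 bumps 4 from row 1; 4 appends to row 2. P = [[1, 2], [3, 4]].
Insert 5: appended to row 1. P = [[1, 2, 5], [3, 4]].

So P = [[1, 2, 5], [3, 4]].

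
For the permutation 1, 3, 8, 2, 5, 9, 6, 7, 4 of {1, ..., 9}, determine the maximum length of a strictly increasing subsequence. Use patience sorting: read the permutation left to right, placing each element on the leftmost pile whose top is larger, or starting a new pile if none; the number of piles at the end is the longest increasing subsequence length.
5

1: new pile. tops = [1]
3: new pile. tops = [1, 3]
8: new pile. tops = [1, 3, 8]
2: onto pile 2 (replacing 3). tops = [1, 2, 8]
5: onto pile 3 (replacing 8). tops = [1, 2, 5]
9: new pile. tops = [1, 2, 5, 9]
6: onto pile 4 (replacing 9). tops = [1, 2, 5, 6]
7: new pile. tops = [1, 2, 5, 6, 7]
4: onto pile 3 (replacing 5). tops = [1, 2, 4, 6, 7]

5 piles, so the longest increasing subsequence has length 5.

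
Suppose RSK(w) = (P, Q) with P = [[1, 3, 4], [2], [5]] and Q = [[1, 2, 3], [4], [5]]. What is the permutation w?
Reverse the RSK construction: for i from n down to 1, find the cell of Q containing i, remove the entry at that cell from P, and reverse-bump it up through P; the value ejected from row 1 is w(i).

Step i=5: Q has 5 at row 3, column 1; remove 5 from row 3 of P and reverse-bump: 5 enters row 2 and ejects 2; 2 enters row 1 and ejects 1. So w(5) = 1. P is now [[2, 3, 4], [5]].
Step i=4: Q has 4 at row 2, column 1; remove 5 from row 2 of P and reverse-bump: 5 enters row 1 and ejects 4. So w(4) = 4. P is now [[2, 3, 5]].
Step i=3: Q has 3 at row 1, column 3; remove that cell from P, ejecting 5. So w(3) = 5. P is now [[2, 3]].
Step i=2: Q has 2 at row 1, column 2; remove that cell from P, ejecting 3. So w(2) = 3. P is now [[2]].
Step i=1: Q has 1 at row 1, column 1; remove that cell from P, ejecting 2. So w(1) = 2. P is now [].

So w = 2 3 5 4 1.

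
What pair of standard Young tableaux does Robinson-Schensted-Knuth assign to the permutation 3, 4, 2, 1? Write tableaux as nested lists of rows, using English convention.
Insert each entry of the permutation into P by Schensted row insertion, recording in Q the position of each new cell.

Insert 3: appended to row 1. P = [[3]], Q = [[1]].
Insert 4: appended to row 1. P = [[3, 4]], Q = [[1, 2]].
Insert 2: 2 bumps 3 from row 1; 3 starts row 2. P = [[2, 4], [3]], Q = [[1, 2], [3]].
Insert 1: 1 bumps 2 from row 1; 2 bumps 3 from row 2; 3 starts row 3. P = [[1, 4], [2], [3]], Q = [[1, 2], [3], [4]].

So P = [[1, 4], [2], [3]], Q = [[1, 2], [3], [4]].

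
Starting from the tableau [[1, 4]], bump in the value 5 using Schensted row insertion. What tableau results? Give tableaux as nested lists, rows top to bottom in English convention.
5 is larger than every entry of row 1, so it is appended to row 1. The new tableau is [[1, 4, 5]].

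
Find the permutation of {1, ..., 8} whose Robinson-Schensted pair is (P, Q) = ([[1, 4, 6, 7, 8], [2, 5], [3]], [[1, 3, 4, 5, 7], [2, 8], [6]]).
Reverse RSK: for i = n, n-1, ..., 1, locate i in Q, remove the corresponding corner cell from P, and reverse-bump its entry up through P; the value ejected from row 1 is w(i).

So w = 3 2 5 6 7 1 8 4.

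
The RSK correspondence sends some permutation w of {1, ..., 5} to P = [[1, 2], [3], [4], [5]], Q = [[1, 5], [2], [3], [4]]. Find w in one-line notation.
5 4 3 1 2

Reverse the RSK construction: for i from n down to 1, find the cell of Q containing i, remove the entry at that cell from P, and reverse-bump it up through P; the value ejected from row 1 is w(i).

Step i=5: Q has 5 at row 1, column 2; remove that cell from P, ejecting 2. So w(5) = 2. P is now [[1], [3], [4], [5]].
Step i=4: Q has 4 at row 4, column 1; remove 5 from row 4 of P and reverse-bump: 5 enters row 3 and ejects 4; 4 enters row 2 and ejects 3; 3 enters row 1 and ejects 1. So w(4) = 1. P is now [[3], [4], [5]].
Step i=3: Q has 3 at row 3, column 1; remove 5 from row 3 of P and reverse-bump: 5 enters row 2 and ejects 4; 4 enters row 1 and ejects 3. So w(3) = 3. P is now [[4], [5]].
Step i=2: Q has 2 at row 2, column 1; remove 5 from row 2 of P and reverse-bump: 5 enters row 1 and ejects 4. So w(2) = 4. P is now [[5]].
Step i=1: Q has 1 at row 1, column 1; remove that cell from P, ejecting 5. So w(1) = 5. P is now [].

So w = 5 4 3 1 2.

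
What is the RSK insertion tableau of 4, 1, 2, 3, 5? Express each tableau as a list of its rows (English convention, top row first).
P = [[1, 2, 3, 5], [4]]

Insert 4: appended to row 1. P = [[4]].
Insert 1: 1 bumps 4 from row 1; 4 starts row 2. P = [[1], [4]].
Insert 2: appended to row 1. P = [[1, 2], [4]].
Insert 3: appended to row 1. P = [[1, 2, 3], [4]].
Insert 5: appended to row 1. P = [[1, 2, 3, 5], [4]].

So P = [[1, 2, 3, 5], [4]].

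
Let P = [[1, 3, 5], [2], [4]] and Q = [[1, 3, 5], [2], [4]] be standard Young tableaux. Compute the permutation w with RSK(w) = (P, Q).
4 2 3 1 5

Reverse the RSK construction: for i from n down to 1, find the cell of Q containing i, remove the entry at that cell from P, and reverse-bump it up through P; the value ejected from row 1 is w(i).

Step i=5: Q has 5 at row 1, column 3; remove that cell from P, ejecting 5. So w(5) = 5. P is now [[1, 3], [2], [4]].
Step i=4: Q has 4 at row 3, column 1; remove 4 from row 3 of P and reverse-bump: 4 enters row 2 and ejects 2; 2 enters row 1 and ejects 1. So w(4) = 1. P is now [[2, 3], [4]].
Step i=3: Q has 3 at row 1, column 2; remove that cell from P, ejecting 3. So w(3) = 3. P is now [[2], [4]].
Step i=2: Q has 2 at row 2, column 1; remove 4 from row 2 of P and reverse-bump: 4 enters row 1 and ejects 2. So w(2) = 2. P is now [[4]].
Step i=1: Q has 1 at row 1, column 1; remove that cell from P, ejecting 4. So w(1) = 4. P is now [].

So w = 4 2 3 1 5.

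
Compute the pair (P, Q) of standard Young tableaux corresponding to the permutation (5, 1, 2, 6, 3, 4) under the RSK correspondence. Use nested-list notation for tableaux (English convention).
Insert each entry of the permutation into P by Schensted row insertion, recording in Q the position of each new cell.

Insert 5: appended to row 1. P = [[5]].
Insert 1: 1 bumps 5 from row 1; 5 starts row 2. P = [[1], [5]].
Insert 2: appended to row 1. P = [[1, 2], [5]].
Insert 6: appended to row 1. P = [[1, 2, 6], [5]].
Insert 3: 3 bumps 6 from row 1; 6 appends to row 2. P = [[1, 2, 3], [5, 6]].
Insert 4: appended to row 1. P = [[1, 2, 3, 4], [5, 6]].

So P = [[1, 2, 3, 4], [5, 6]], Q = [[1, 3, 4, 6], [2, 5]].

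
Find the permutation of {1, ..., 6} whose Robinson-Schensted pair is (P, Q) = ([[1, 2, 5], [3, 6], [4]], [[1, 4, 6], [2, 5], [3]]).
4 3 1 6 2 5

Reverse the RSK construction: for i from n down to 1, find the cell of Q containing i, remove the entry at that cell from P, and reverse-bump it up through P; the value ejected from row 1 is w(i).

Step i=6: Q has 6 at row 1, column 3; remove that cell from P, ejecting 5. So w(6) = 5. P is now [[1, 2], [3, 6], [4]].
Step i=5: Q has 5 at row 2, column 2; remove 6 from row 2 of P and reverse-bump: 6 enters row 1 and ejects 2. So w(5) = 2. P is now [[1, 6], [3], [4]].
Step i=4: Q has 4 at row 1, column 2; remove that cell from P, ejecting 6. So w(4) = 6. P is now [[1], [3], [4]].
Step i=3: Q has 3 at row 3, column 1; remove 4 from row 3 of P and reverse-bump: 4 enters row 2 and ejects 3; 3 enters row 1 and ejects 1. So w(3) = 1. P is now [[3], [4]].
Step i=2: Q has 2 at row 2, column 1; remove 4 from row 2 of P and reverse-bump: 4 enters row 1 and ejects 3. So w(2) = 3. P is now [[4]].
Step i=1: Q has 1 at row 1, column 1; remove that cell from P, ejecting 4. So w(1) = 4. P is now [].

So w = 4 3 1 6 2 5.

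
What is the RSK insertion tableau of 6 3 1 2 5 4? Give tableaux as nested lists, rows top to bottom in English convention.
P = [[1, 2, 4], [3, 5], [6]]

Insert 6: appended to row 1. P = [[6]].
Insert 3: 3 bumps 6 from row 1; 6 starts row 2. P = [[3], [6]].
Insert 1: 1 bumps 3 from row 1; 3 bumps 6 from row 2; 6 starts row 3. P = [[1], [3], [6]].
Insert 2: appended to row 1. P = [[1, 2], [3], [6]].
Insert 5: appended to row 1. P = [[1, 2, 5], [3], [6]].
Insert 4: 4 bumps 5 from row 1; 5 appends to row 2. P = [[1, 2, 4], [3, 5], [6]].

So P = [[1, 2, 4], [3, 5], [6]].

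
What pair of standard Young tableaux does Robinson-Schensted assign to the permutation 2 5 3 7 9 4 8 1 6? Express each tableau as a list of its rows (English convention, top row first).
P = [[1, 3, 4, 6], [2, 7, 8], [5, 9]], Q = [[1, 2, 4, 5], [3, 6, 7], [8, 9]]

Insert each entry of the permutation into P by Schensted row insertion, recording in Q the position of each new cell.

Insert 2: appended to row 1. P = [[2]].
Insert 5: appended to row 1. P = [[2, 5]].
Insert 3: 3 bumps 5 from row 1; 5 starts row 2. P = [[2, 3], [5]].
Insert 7: appended to row 1. P = [[2, 3, 7], [5]].
Insert 9: appended to row 1. P = [[2, 3, 7, 9], [5]].
Insert 4: 4 bumps 7 from row 1; 7 appends to row 2. P = [[2, 3, 4, 9], [5, 7]].
Insert 8: 8 bumps 9 from row 1; 9 appends to row 2. P = [[2, 3, 4, 8], [5, 7, 9]].
Insert 1: 1 bumps 2 from row 1; 2 bumps 5 from row 2; 5 starts row 3. P = [[1, 3, 4, 8], [2, 7, 9], [5]].
Insert 6: 6 bumps 8 from row 1; 8 bumps 9 from row 2; 9 appends to row 3. P = [[1, 3, 4, 6], [2, 7, 8], [5, 9]].

So P = [[1, 3, 4, 6], [2, 7, 8], [5, 9]], Q = [[1, 2, 4, 5], [3, 6, 7], [8, 9]].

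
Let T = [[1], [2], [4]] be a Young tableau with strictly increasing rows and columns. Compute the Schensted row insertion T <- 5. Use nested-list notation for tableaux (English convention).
5 is larger than every entry of row 1, so it is appended to row 1. The new tableau is [[1, 5], [2], [4]].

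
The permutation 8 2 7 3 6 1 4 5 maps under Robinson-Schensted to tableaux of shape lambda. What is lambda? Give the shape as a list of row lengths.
[4, 2, 1, 1]

RSK row insertion gives P = [[1, 3, 4, 5], [2, 6], [7], [8]], which has shape [4, 2, 1, 1].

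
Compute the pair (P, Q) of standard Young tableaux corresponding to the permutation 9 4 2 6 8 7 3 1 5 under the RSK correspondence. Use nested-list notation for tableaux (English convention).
Insert each entry of the permutation into P by Schensted row insertion, recording in Q the position of each new cell.

Insert 9: appended to row 1. P = [[9]].
Insert 4: 4 bumps 9 from row 1; 9 starts row 2. P = [[4], [9]].
Insert 2: 2 bumps 4 from row 1; 4 bumps 9 from row 2; 9 starts row 3. P = [[2], [4], [9]].
Insert 6: appended to row 1. P = [[2, 6], [4], [9]].
Insert 8: appended to row 1. P = [[2, 6, 8], [4], [9]].
Insert 7: 7 bumps 8 from row 1; 8 appends to row 2. P = [[2, 6, 7], [4, 8], [9]].
Insert 3: 3 bumps 6 from row 1; 6 bumps 8 from row 2; 8 bumps 9 from row 3; 9 starts row 4. P = [[2, 3, 7], [4, 6], [8], [9]].
Insert 1: 1 bumps 2 from row 1; 2 bumps 4 from row 2; 4 bumps 8 from row 3; 8 bumps 9 from row 4; 9 starts row 5. P = [[1, 3, 7], [2, 6], [4], [8], [9]].
Insert 5: 5 bumps 7 from row 1; 7 appends to row 2. P = [[1, 3, 5], [2, 6, 7], [4], [8], [9]].

So P = [[1, 3, 5], [2, 6, 7], [4], [8], [9]], Q = [[1, 4, 5], [2, 6, 9], [3], [7], [8]].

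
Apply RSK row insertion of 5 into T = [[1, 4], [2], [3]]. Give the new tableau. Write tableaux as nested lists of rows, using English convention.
5 is larger than every entry of row 1, so it is appended to row 1. The new tableau is [[1, 4, 5], [2], [3]].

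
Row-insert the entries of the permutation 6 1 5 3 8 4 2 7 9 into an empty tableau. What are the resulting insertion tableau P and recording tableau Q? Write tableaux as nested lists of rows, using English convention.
Insert each entry of the permutation into P by Schensted row insertion, recording in Q the position of each new cell.

Insert 6: appended to row 1. P = [[6]].
Insert 1: 1 bumps 6 from row 1; 6 starts row 2. P = [[1], [6]].
Insert 5: appended to row 1. P = [[1, 5], [6]].
Insert 3: 3 bumps 5 from row 1; 5 bumps 6 from row 2; 6 starts row 3. P = [[1, 3], [5], [6]].
Insert 8: appended to row 1. P = [[1, 3, 8], [5], [6]].
Insert 4: 4 bumps 8 from row 1; 8 appends to row 2. P = [[1, 3, 4], [5, 8], [6]].
Insert 2: 2 bumps 3 from row 1; 3 bumps 5 from row 2; 5 bumps 6 from row 3; 6 starts row 4. P = [[1, 2, 4], [3, 8], [5], [6]].
Insert 7: appended to row 1. P = [[1, 2, 4, 7], [3, 8], [5], [6]].
Insert 9: appended to row 1. P = [[1, 2, 4, 7, 9], [3, 8], [5], [6]].

So P = [[1, 2, 4, 7, 9], [3, 8], [5], [6]], Q = [[1, 3, 5, 8, 9], [2, 6], [4], [7]].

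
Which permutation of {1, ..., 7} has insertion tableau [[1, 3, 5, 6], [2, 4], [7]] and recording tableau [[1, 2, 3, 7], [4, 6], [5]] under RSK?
2 4 7 5 1 3 6

Reverse the RSK construction: for i from n down to 1, find the cell of Q containing i, remove the entry at that cell from P, and reverse-bump it up through P; the value ejected from row 1 is w(i).

Step i=7: Q has 7 at row 1, column 4; remove that cell from P, ejecting 6. So w(7) = 6. P is now [[1, 3, 5], [2, 4], [7]].
Step i=6: Q has 6 at row 2, column 2; remove 4 from row 2 of P and reverse-bump: 4 enters row 1 and ejects 3. So w(6) = 3. P is now [[1, 4, 5], [2], [7]].
Step i=5: Q has 5 at row 3, column 1; remove 7 from row 3 of P and reverse-bump: 7 enters row 2 and ejects 2; 2 enters row 1 and ejects 1. So w(5) = 1. P is now [[2, 4, 5], [7]].
Step i=4: Q has 4 at row 2, column 1; remove 7 from row 2 of P and reverse-bump: 7 enters row 1 and ejects 5. So w(4) = 5. P is now [[2, 4, 7]].
Step i=3: Q has 3 at row 1, column 3; remove that cell from P, ejecting 7. So w(3) = 7. P is now [[2, 4]].
Step i=2: Q has 2 at row 1, column 2; remove that cell from P, ejecting 4. So w(2) = 4. P is now [[2]].
Step i=1: Q has 1 at row 1, column 1; remove that cell from P, ejecting 2. So w(1) = 2. P is now [].

So w = 2 4 7 5 1 3 6.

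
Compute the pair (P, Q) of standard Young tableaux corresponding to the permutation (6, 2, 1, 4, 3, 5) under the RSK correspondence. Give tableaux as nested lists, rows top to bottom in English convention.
P = [[1, 3, 5], [2, 4], [6]], Q = [[1, 4, 6], [2, 5], [3]]

Insert each entry of the permutation into P by Schensted row insertion, recording in Q the position of each new cell.

Insert 6: appended to row 1. P = [[6]], Q = [[1]].
Insert 2: 2 bumps 6 from row 1; 6 starts row 2. P = [[2], [6]], Q = [[1], [2]].
Insert 1: 1 bumps 2 from row 1; 2 bumps 6 from row 2; 6 starts row 3. P = [[1], [2], [6]], Q = [[1], [2], [3]].
Insert 4: appended to row 1. P = [[1, 4], [2], [6]], Q = [[1, 4], [2], [3]].
Insert 3: 3 bumps 4 from row 1; 4 appends to row 2. P = [[1, 3], [2, 4], [6]], Q = [[1, 4], [2, 5], [3]].
Insert 5: appended to row 1. P = [[1, 3, 5], [2, 4], [6]], Q = [[1, 4, 6], [2, 5], [3]].

So P = [[1, 3, 5], [2, 4], [6]], Q = [[1, 4, 6], [2, 5], [3]].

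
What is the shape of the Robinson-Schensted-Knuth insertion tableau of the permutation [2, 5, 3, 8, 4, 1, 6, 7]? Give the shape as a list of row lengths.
[5, 2, 1]

RSK row insertion gives P = [[1, 3, 4, 6, 7], [2, 8], [5]], which has shape [5, 2, 1].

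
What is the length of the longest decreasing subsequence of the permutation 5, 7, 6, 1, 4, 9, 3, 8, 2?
5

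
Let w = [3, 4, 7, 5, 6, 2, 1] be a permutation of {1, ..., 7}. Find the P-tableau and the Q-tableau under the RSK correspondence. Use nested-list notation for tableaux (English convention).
P = [[1, 4, 5, 6], [2], [3], [7]], Q = [[1, 2, 3, 5], [4], [6], [7]]

Insert each entry of the permutation into P by Schensted row insertion, recording in Q the position of each new cell.

After inserting 3: P = [[3]].
After inserting 4: P = [[3, 4]].
After inserting 7: P = [[3, 4, 7]].
After inserting 5: P = [[3, 4, 5], [7]].
After inserting 6: P = [[3, 4, 5, 6], [7]].
After inserting 2: P = [[2, 4, 5, 6], [3], [7]].
After inserting 1: P = [[1, 4, 5, 6], [2], [3], [7]].

So P = [[1, 4, 5, 6], [2], [3], [7]], Q = [[1, 2, 3, 5], [4], [6], [7]].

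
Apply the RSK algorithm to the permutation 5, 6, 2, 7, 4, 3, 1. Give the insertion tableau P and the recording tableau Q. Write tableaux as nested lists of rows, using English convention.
P = [[1, 3, 7], [2, 6], [4], [5]], Q = [[1, 2, 4], [3, 5], [6], [7]]

Insert each entry of the permutation into P by Schensted row insertion, recording in Q the position of each new cell.

Insert 5: appended to row 1. P = [[5]].
Insert 6: appended to row 1. P = [[5, 6]].
Insert 2: 2 bumps 5 from row 1; 5 starts row 2. P = [[2, 6], [5]].
Insert 7: appended to row 1. P = [[2, 6, 7], [5]].
Insert 4: 4 bumps 6 from row 1; 6 appends to row 2. P = [[2, 4, 7], [5, 6]].
Insert 3: 3 bumps 4 from row 1; 4 bumps 5 from row 2; 5 starts row 3. P = [[2, 3, 7], [4, 6], [5]].
Insert 1: 1 bumps 2 from row 1; 2 bumps 4 from row 2; 4 bumps 5 from row 3; 5 starts row 4. P = [[1, 3, 7], [2, 6], [4], [5]].

So P = [[1, 3, 7], [2, 6], [4], [5]], Q = [[1, 2, 4], [3, 5], [6], [7]].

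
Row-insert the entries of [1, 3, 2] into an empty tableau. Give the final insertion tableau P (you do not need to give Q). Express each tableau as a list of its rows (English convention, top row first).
P = [[1, 2], [3]]

Insert 1: appended to row 1. P = [[1]].
Insert 3: appended to row 1. P = [[1, 3]].
Insert 2: 2 bumps 3 from row 1; 3 starts row 2. P = [[1, 2], [3]].

So P = [[1, 2], [3]].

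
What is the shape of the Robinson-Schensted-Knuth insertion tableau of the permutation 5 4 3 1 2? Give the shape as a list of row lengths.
Row-insert each entry into an empty tableau.

After inserting 5: P = [[5]].
After inserting 4: P = [[4], [5]].
After inserting 3: P = [[3], [4], [5]].
After inserting 1: P = [[1], [3], [4], [5]].
After inserting 2: P = [[1, 2], [3], [4], [5]].

The final insertion tableau P = [[1, 2], [3], [4], [5]] has shape [2, 1, 1, 1].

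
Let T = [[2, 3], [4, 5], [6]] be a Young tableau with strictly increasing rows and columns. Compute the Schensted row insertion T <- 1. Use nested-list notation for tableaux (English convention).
In row 1, 1 replaces 2 (the leftmost entry greater than 1); 2 is bumped to row 2. In row 2, 2 replaces 4 (the leftmost entry greater than 2); 4 is bumped to row 3. In row 3, 4 replaces 6 (the leftmost entry greater than 4); 6 is bumped to row 4. 6 starts a new row 4. The new tableau is [[1, 3], [2, 5], [4], [6]].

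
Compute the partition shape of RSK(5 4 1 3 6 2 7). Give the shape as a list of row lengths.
Row-insert each entry into an empty tableau.

After inserting 5: P = [[5]].
After inserting 4: P = [[4], [5]].
After inserting 1: P = [[1], [4], [5]].
After inserting 3: P = [[1, 3], [4], [5]].
After inserting 6: P = [[1, 3, 6], [4], [5]].
After inserting 2: P = [[1, 2, 6], [3], [4], [5]].
After inserting 7: P = [[1, 2, 6, 7], [3], [4], [5]].

The final insertion tableau P = [[1, 2, 6, 7], [3], [4], [5]] has shape [4, 1, 1, 1].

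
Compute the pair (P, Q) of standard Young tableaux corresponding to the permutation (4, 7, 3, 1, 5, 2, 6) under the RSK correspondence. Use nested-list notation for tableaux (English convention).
P = [[1, 2, 6], [3, 5], [4, 7]], Q = [[1, 2, 7], [3, 5], [4, 6]]

Insert each entry of the permutation into P by Schensted row insertion, recording in Q the position of each new cell.

After inserting 4: P = [[4]].
After inserting 7: P = [[4, 7]].
After inserting 3: P = [[3, 7], [4]].
After inserting 1: P = [[1, 7], [3], [4]].
After inserting 5: P = [[1, 5], [3, 7], [4]].
After inserting 2: P = [[1, 2], [3, 5], [4, 7]].
After inserting 6: P = [[1, 2, 6], [3, 5], [4, 7]].

So P = [[1, 2, 6], [3, 5], [4, 7]], Q = [[1, 2, 7], [3, 5], [4, 6]].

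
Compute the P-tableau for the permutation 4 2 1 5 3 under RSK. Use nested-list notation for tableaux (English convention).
P = [[1, 3], [2, 5], [4]]

Insert 4: appended to row 1. P = [[4]].
Insert 2: 2 bumps 4 from row 1; 4 starts row 2. P = [[2], [4]].
Insert 1: 1 bumps 2 from row 1; 2 bumps 4 from row 2; 4 starts row 3. P = [[1], [2], [4]].
Insert 5: appended to row 1. P = [[1, 5], [2], [4]].
Insert 3: 3 bumps 5 from row 1; 5 appends to row 2. P = [[1, 3], [2, 5], [4]].

So P = [[1, 3], [2, 5], [4]].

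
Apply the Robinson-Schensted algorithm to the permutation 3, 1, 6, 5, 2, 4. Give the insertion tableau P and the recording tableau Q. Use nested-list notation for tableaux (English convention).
P = [[1, 2, 4], [3, 5], [6]], Q = [[1, 3, 6], [2, 4], [5]]

Insert each entry of the permutation into P by Schensted row insertion, recording in Q the position of each new cell.

Insert 3: appended to row 1. P = [[3]].
Insert 1: 1 bumps 3 from row 1; 3 starts row 2. P = [[1], [3]].
Insert 6: appended to row 1. P = [[1, 6], [3]].
Insert 5: 5 bumps 6 from row 1; 6 appends to row 2. P = [[1, 5], [3, 6]].
Insert 2: 2 bumps 5 from row 1; 5 bumps 6 from row 2; 6 starts row 3. P = [[1, 2], [3, 5], [6]].
Insert 4: appended to row 1. P = [[1, 2, 4], [3, 5], [6]].

So P = [[1, 2, 4], [3, 5], [6]], Q = [[1, 3, 6], [2, 4], [5]].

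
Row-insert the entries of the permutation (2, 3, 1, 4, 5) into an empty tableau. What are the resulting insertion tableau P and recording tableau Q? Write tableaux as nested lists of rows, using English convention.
Insert each entry of the permutation into P by Schensted row insertion, recording in Q the position of each new cell.

Insert 2: appended to row 1. P = [[2]].
Insert 3: appended to row 1. P = [[2, 3]].
Insert 1: 1 bumps 2 from row 1; 2 starts row 2. P = [[1, 3], [2]].
Insert 4: appended to row 1. P = [[1, 3, 4], [2]].
Insert 5: appended to row 1. P = [[1, 3, 4, 5], [2]].

So P = [[1, 3, 4, 5], [2]], Q = [[1, 2, 4, 5], [3]].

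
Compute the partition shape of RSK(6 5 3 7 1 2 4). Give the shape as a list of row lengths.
Row-insert each entry into an empty tableau.

After inserting 6: P = [[6]].
After inserting 5: P = [[5], [6]].
After inserting 3: P = [[3], [5], [6]].
After inserting 7: P = [[3, 7], [5], [6]].
After inserting 1: P = [[1, 7], [3], [5], [6]].
After inserting 2: P = [[1, 2], [3, 7], [5], [6]].
After inserting 4: P = [[1, 2, 4], [3, 7], [5], [6]].

The final insertion tableau P = [[1, 2, 4], [3, 7], [5], [6]] has shape [3, 2, 1, 1].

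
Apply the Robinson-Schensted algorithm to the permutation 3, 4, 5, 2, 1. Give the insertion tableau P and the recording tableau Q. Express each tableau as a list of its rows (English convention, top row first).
P = [[1, 4, 5], [2], [3]], Q = [[1, 2, 3], [4], [5]]

Insert each entry of the permutation into P by Schensted row insertion, recording in Q the position of each new cell.

Insert 3: appended to row 1. P = [[3]].
Insert 4: appended to row 1. P = [[3, 4]].
Insert 5: appended to row 1. P = [[3, 4, 5]].
Insert 2: 2 bumps 3 from row 1; 3 starts row 2. P = [[2, 4, 5], [3]].
Insert 1: 1 bumps 2 from row 1; 2 bumps 3 from row 2; 3 starts row 3. P = [[1, 4, 5], [2], [3]].

So P = [[1, 4, 5], [2], [3]], Q = [[1, 2, 3], [4], [5]].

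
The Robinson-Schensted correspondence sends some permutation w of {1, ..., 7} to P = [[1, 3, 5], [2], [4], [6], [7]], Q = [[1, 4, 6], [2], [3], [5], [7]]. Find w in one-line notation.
Reverse the RSK construction: for i from n down to 1, find the cell of Q containing i, remove the entry at that cell from P, and reverse-bump it up through P; the value ejected from row 1 is w(i).

Step i=7: Q has 7 at row 5, column 1; remove 7 from row 5 of P and reverse-bump: 7 enters row 4 and ejects 6; 6 enters row 3 and ejects 4; 4 enters row 2 and ejects 2; 2 enters row 1 and ejects 1. So w(7) = 1. P is now [[2, 3, 5], [4], [6], [7]].
Step i=6: Q has 6 at row 1, column 3; remove that cell from P, ejecting 5. So w(6) = 5. P is now [[2, 3], [4], [6], [7]].
Step i=5: Q has 5 at row 4, column 1; remove 7 from row 4 of P and reverse-bump: 7 enters row 3 and ejects 6; 6 enters row 2 and ejects 4; 4 enters row 1 and ejects 3. So w(5) = 3. P is now [[2, 4], [6], [7]].
Step i=4: Q has 4 at row 1, column 2; remove that cell from P, ejecting 4. So w(4) = 4. P is now [[2], [6], [7]].
Step i=3: Q has 3 at row 3, column 1; remove 7 from row 3 of P and reverse-bump: 7 enters row 2 and ejects 6; 6 enters row 1 and ejects 2. So w(3) = 2. P is now [[6], [7]].
Step i=2: Q has 2 at row 2, column 1; remove 7 from row 2 of P and reverse-bump: 7 enters row 1 and ejects 6. So w(2) = 6. P is now [[7]].
Step i=1: Q has 1 at row 1, column 1; remove that cell from P, ejecting 7. So w(1) = 7. P is now [].

So w = 7 6 2 4 3 5 1.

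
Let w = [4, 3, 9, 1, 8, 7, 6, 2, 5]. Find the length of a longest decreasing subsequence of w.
5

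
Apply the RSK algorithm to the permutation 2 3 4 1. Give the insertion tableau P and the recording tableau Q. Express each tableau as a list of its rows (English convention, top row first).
P = [[1, 3, 4], [2]], Q = [[1, 2, 3], [4]]

Insert each entry of the permutation into P by Schensted row insertion, recording in Q the position of each new cell.

Insert 2: appended to row 1. P = [[2]].
Insert 3: appended to row 1. P = [[2, 3]].
Insert 4: appended to row 1. P = [[2, 3, 4]].
Insert 1: 1 bumps 2 from row 1; 2 starts row 2. P = [[1, 3, 4], [2]].

So P = [[1, 3, 4], [2]], Q = [[1, 2, 3], [4]].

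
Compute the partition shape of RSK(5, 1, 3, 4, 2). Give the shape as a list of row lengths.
Row-insert each entry into an empty tableau.

After inserting 5: P = [[5]].
After inserting 1: P = [[1], [5]].
After inserting 3: P = [[1, 3], [5]].
After inserting 4: P = [[1, 3, 4], [5]].
After inserting 2: P = [[1, 2, 4], [3], [5]].

The final insertion tableau P = [[1, 2, 4], [3], [5]] has shape [3, 1, 1].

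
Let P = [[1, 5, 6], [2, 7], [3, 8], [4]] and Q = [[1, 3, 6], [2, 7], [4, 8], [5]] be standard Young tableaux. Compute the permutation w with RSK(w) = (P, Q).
Reverse the RSK construction: for i from n down to 1, find the cell of Q containing i, remove the entry at that cell from P, and reverse-bump it up through P; the value ejected from row 1 is w(i).

Step i=8: Q has 8 at row 3, column 2; remove 8 from row 3 of P and reverse-bump: 8 enters row 2 and ejects 7; 7 enters row 1 and ejects 6. So w(8) = 6. P is now [[1, 5, 7], [2, 8], [3], [4]].
Step i=7: Q has 7 at row 2, column 2; remove 8 from row 2 of P and reverse-bump: 8 enters row 1 and ejects 7. So w(7) = 7. P is now [[1, 5, 8], [2], [3], [4]].
Step i=6: Q has 6 at row 1, column 3; remove that cell from P, ejecting 8. So w(6) = 8. P is now [[1, 5], [2], [3], [4]].
Step i=5: Q has 5 at row 4, column 1; remove 4 from row 4 of P and reverse-bump: 4 enters row 3 and ejects 3; 3 enters row 2 and ejects 2; 2 enters row 1 and ejects 1. So w(5) = 1. P is now [[2, 5], [3], [4]].
Step i=4: Q has 4 at row 3, column 1; remove 4 from row 3 of P and reverse-bump: 4 enters row 2 and ejects 3; 3 enters row 1 and ejects 2. So w(4) = 2. P is now [[3, 5], [4]].
Step i=3: Q has 3 at row 1, column 2; remove that cell from P, ejecting 5. So w(3) = 5. P is now [[3], [4]].
Step i=2: Q has 2 at row 2, column 1; remove 4 from row 2 of P and reverse-bump: 4 enters row 1 and ejects 3. So w(2) = 3. P is now [[4]].
Step i=1: Q has 1 at row 1, column 1; remove that cell from P, ejecting 4. So w(1) = 4. P is now [].

So w = 4 3 5 2 1 8 7 6.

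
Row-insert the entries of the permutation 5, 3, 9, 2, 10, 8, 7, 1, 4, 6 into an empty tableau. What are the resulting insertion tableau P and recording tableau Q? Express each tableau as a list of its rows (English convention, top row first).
Insert each entry of the permutation into P by Schensted row insertion, recording in Q the position of each new cell.

Insert 5: appended to row 1. P = [[5]].
Insert 3: 3 bumps 5 from row 1; 5 starts row 2. P = [[3], [5]].
Insert 9: appended to row 1. P = [[3, 9], [5]].
Insert 2: 2 bumps 3 from row 1; 3 bumps 5 from row 2; 5 starts row 3. P = [[2, 9], [3], [5]].
Insert 10: appended to row 1. P = [[2, 9, 10], [3], [5]].
Insert 8: 8 bumps 9 from row 1; 9 appends to row 2. P = [[2, 8, 10], [3, 9], [5]].
Insert 7: 7 bumps 8 from row 1; 8 bumps 9 from row 2; 9 appends to row 3. P = [[2, 7, 10], [3, 8], [5, 9]].
Insert 1: 1 bumps 2 from row 1; 2 bumps 3 from row 2; 3 bumps 5 from row 3; 5 starts row 4. P = [[1, 7, 10], [2, 8], [3, 9], [5]].
Insert 4: 4 bumps 7 from row 1; 7 bumps 8 from row 2; 8 bumps 9 from row 3; 9 appends to row 4. P = [[1, 4, 10], [2, 7], [3, 8], [5, 9]].
Insert 6: 6 bumps 10 from row 1; 10 appends to row 2. P = [[1, 4, 6], [2, 7, 10], [3, 8], [5, 9]].

So P = [[1, 4, 6], [2, 7, 10], [3, 8], [5, 9]], Q = [[1, 3, 5], [2, 6, 10], [4, 7], [8, 9]].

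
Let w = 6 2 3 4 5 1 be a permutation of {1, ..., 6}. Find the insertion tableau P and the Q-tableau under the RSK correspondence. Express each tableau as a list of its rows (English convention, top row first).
Insert each entry of the permutation into P by Schensted row insertion, recording in Q the position of each new cell.

Insert 6: appended to row 1. P = [[6]], Q = [[1]].
Insert 2: 2 bumps 6 from row 1; 6 starts row 2. P = [[2], [6]], Q = [[1], [2]].
Insert 3: appended to row 1. P = [[2, 3], [6]], Q = [[1, 3], [2]].
Insert 4: appended to row 1. P = [[2, 3, 4], [6]], Q = [[1, 3, 4], [2]].
Insert 5: appended to row 1. P = [[2, 3, 4, 5], [6]], Q = [[1, 3, 4, 5], [2]].
Insert 1: 1 bumps 2 from row 1; 2 bumps 6 from row 2; 6 starts row 3. P = [[1, 3, 4, 5], [2], [6]], Q = [[1, 3, 4, 5], [2], [6]].

So P = [[1, 3, 4, 5], [2], [6]], Q = [[1, 3, 4, 5], [2], [6]].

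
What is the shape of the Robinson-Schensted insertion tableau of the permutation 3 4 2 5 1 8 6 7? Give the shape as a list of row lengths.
[5, 2, 1]

Row-insert each entry into an empty tableau.

After inserting 3: P = [[3]].
After inserting 4: P = [[3, 4]].
After inserting 2: P = [[2, 4], [3]].
After inserting 5: P = [[2, 4, 5], [3]].
After inserting 1: P = [[1, 4, 5], [2], [3]].
After inserting 8: P = [[1, 4, 5, 8], [2], [3]].
After inserting 6: P = [[1, 4, 5, 6], [2, 8], [3]].
After inserting 7: P = [[1, 4, 5, 6, 7], [2, 8], [3]].

The final insertion tableau P = [[1, 4, 5, 6, 7], [2, 8], [3]] has shape [5, 2, 1].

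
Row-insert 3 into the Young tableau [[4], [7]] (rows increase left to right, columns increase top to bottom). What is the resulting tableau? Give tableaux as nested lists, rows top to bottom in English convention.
[[3], [4], [7]]

In row 1, 3 replaces 4 (the leftmost entry greater than 3); 4 is bumped to row 2. In row 2, 4 replaces 7 (the leftmost entry greater than 4); 7 is bumped to row 3. 7 starts a new row 3. The new tableau is [[3], [4], [7]].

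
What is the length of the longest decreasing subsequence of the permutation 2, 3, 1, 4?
2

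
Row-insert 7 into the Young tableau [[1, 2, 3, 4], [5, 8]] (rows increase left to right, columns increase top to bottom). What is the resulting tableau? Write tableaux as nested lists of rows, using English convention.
[[1, 2, 3, 4, 7], [5, 8]]

7 is larger than every entry of row 1, so it is appended to row 1. The new tableau is [[1, 2, 3, 4, 7], [5, 8]].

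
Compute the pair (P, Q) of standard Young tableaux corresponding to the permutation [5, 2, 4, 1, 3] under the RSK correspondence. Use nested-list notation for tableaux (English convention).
P = [[1, 3], [2, 4], [5]], Q = [[1, 3], [2, 5], [4]]

Insert each entry of the permutation into P by Schensted row insertion, recording in Q the position of each new cell.

After inserting 5: P = [[5]].
After inserting 2: P = [[2], [5]].
After inserting 4: P = [[2, 4], [5]].
After inserting 1: P = [[1, 4], [2], [5]].
After inserting 3: P = [[1, 3], [2, 4], [5]].

So P = [[1, 3], [2, 4], [5]], Q = [[1, 3], [2, 5], [4]].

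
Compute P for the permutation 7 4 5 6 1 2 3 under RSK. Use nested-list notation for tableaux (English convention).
Insert 7: appended to row 1. P = [[7]].
Insert 4: 4 bumps 7 from row 1; 7 starts row 2. P = [[4], [7]].
Insert 5: appended to row 1. P = [[4, 5], [7]].
Insert 6: appended to row 1. P = [[4, 5, 6], [7]].
Insert 1: 1 bumps 4 from row 1; 4 bumps 7 from row 2; 7 starts row 3. P = [[1, 5, 6], [4], [7]].
Insert 2: 2 bumps 5 from row 1; 5 appends to row 2. P = [[1, 2, 6], [4, 5], [7]].
Insert 3: 3 bumps 6 from row 1; 6 appends to row 2. P = [[1, 2, 3], [4, 5, 6], [7]].

So P = [[1, 2, 3], [4, 5, 6], [7]].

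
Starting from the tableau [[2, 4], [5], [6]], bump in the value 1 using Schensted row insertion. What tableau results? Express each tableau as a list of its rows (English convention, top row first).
[[1, 4], [2], [5], [6]]

In row 1, 1 replaces 2 (the leftmost entry greater than 1); 2 is bumped to row 2. In row 2, 2 replaces 5 (the leftmost entry greater than 2); 5 is bumped to row 3. In row 3, 5 replaces 6 (the leftmost entry greater than 5); 6 is bumped to row 4. 6 starts a new row 4. The new tableau is [[1, 4], [2], [5], [6]].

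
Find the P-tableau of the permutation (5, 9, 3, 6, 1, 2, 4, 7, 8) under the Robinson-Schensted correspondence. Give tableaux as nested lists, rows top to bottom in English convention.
Insert 5: appended to row 1. P = [[5]].
Insert 9: appended to row 1. P = [[5, 9]].
Insert 3: 3 bumps 5 from row 1; 5 starts row 2. P = [[3, 9], [5]].
Insert 6: 6 bumps 9 from row 1; 9 appends to row 2. P = [[3, 6], [5, 9]].
Insert 1: 1 bumps 3 from row 1; 3 bumps 5 from row 2; 5 starts row 3. P = [[1, 6], [3, 9], [5]].
Insert 2: 2 bumps 6 from row 1; 6 bumps 9 from row 2; 9 appends to row 3. P = [[1, 2], [3, 6], [5, 9]].
Insert 4: appended to row 1. P = [[1, 2, 4], [3, 6], [5, 9]].
Insert 7: appended to row 1. P = [[1, 2, 4, 7], [3, 6], [5, 9]].
Insert 8: appended to row 1. P = [[1, 2, 4, 7, 8], [3, 6], [5, 9]].

So P = [[1, 2, 4, 7, 8], [3, 6], [5, 9]].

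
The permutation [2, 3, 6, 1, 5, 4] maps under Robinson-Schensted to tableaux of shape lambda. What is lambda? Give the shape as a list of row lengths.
Row-insert each entry into an empty tableau.

After inserting 2: P = [[2]].
After inserting 3: P = [[2, 3]].
After inserting 6: P = [[2, 3, 6]].
After inserting 1: P = [[1, 3, 6], [2]].
After inserting 5: P = [[1, 3, 5], [2, 6]].
After inserting 4: P = [[1, 3, 4], [2, 5], [6]].

The final insertion tableau P = [[1, 3, 4], [2, 5], [6]] has shape [3, 2, 1].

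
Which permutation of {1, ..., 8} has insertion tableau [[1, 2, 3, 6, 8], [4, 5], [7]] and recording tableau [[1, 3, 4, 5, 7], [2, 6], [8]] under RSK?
Reverse the RSK construction: for i from n down to 1, find the cell of Q containing i, remove the entry at that cell from P, and reverse-bump it up through P; the value ejected from row 1 is w(i).

Step i=8: Q has 8 at row 3, column 1; remove 7 from row 3 of P and reverse-bump: 7 enters row 2 and ejects 5; 5 enters row 1 and ejects 3. So w(8) = 3. P is now [[1, 2, 5, 6, 8], [4, 7]].
Step i=7: Q has 7 at row 1, column 5; remove that cell from P, ejecting 8. So w(7) = 8. P is now [[1, 2, 5, 6], [4, 7]].
Step i=6: Q has 6 at row 2, column 2; remove 7 from row 2 of P and reverse-bump: 7 enters row 1 and ejects 6. So w(6) = 6. P is now [[1, 2, 5, 7], [4]].
Step i=5: Q has 5 at row 1, column 4; remove that cell from P, ejecting 7. So w(5) = 7. P is now [[1, 2, 5], [4]].
Step i=4: Q has 4 at row 1, column 3; remove that cell from P, ejecting 5. So w(4) = 5. P is now [[1, 2], [4]].
Step i=3: Q has 3 at row 1, column 2; remove that cell from P, ejecting 2. So w(3) = 2. P is now [[1], [4]].
Step i=2: Q has 2 at row 2, column 1; remove 4 from row 2 of P and reverse-bump: 4 enters row 1 and ejects 1. So w(2) = 1. P is now [[4]].
Step i=1: Q has 1 at row 1, column 1; remove that cell from P, ejecting 4. So w(1) = 4. P is now [].

So w = 4 1 2 5 7 6 8 3.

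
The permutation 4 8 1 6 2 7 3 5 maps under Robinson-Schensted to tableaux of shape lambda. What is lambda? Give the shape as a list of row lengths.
[4, 3, 1]

RSK row insertion gives P = [[1, 2, 3, 5], [4, 6, 7], [8]], which has shape [4, 3, 1].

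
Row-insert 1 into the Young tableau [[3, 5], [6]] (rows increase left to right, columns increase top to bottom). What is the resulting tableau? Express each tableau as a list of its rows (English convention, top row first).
[[1, 5], [3], [6]]

In row 1, 1 replaces 3 (the leftmost entry greater than 1); 3 is bumped to row 2. In row 2, 3 replaces 6 (the leftmost entry greater than 3); 6 is bumped to row 3. 6 starts a new row 3. The new tableau is [[1, 5], [3], [6]].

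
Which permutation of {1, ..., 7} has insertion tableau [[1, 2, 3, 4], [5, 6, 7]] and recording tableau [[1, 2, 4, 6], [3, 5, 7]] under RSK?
1 5 2 6 3 7 4

Reverse RSK: for i = n, n-1, ..., 1, locate i in Q, remove the corresponding corner cell from P, and reverse-bump its entry up through P; the value ejected from row 1 is w(i).

So w = 1 5 2 6 3 7 4.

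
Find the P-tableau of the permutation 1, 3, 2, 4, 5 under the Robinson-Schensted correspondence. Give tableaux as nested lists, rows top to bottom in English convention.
After inserting 1: P = [[1]].
After inserting 3: P = [[1, 3]].
After inserting 2: P = [[1, 2], [3]].
After inserting 4: P = [[1, 2, 4], [3]].
After inserting 5: P = [[1, 2, 4, 5], [3]].

So P = [[1, 2, 4, 5], [3]].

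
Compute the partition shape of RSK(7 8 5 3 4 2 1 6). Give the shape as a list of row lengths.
[3, 2, 1, 1, 1]

Row-insert each entry into an empty tableau.

After inserting 7: P = [[7]].
After inserting 8: P = [[7, 8]].
After inserting 5: P = [[5, 8], [7]].
After inserting 3: P = [[3, 8], [5], [7]].
After inserting 4: P = [[3, 4], [5, 8], [7]].
After inserting 2: P = [[2, 4], [3, 8], [5], [7]].
After inserting 1: P = [[1, 4], [2, 8], [3], [5], [7]].
After inserting 6: P = [[1, 4, 6], [2, 8], [3], [5], [7]].

The final insertion tableau P = [[1, 4, 6], [2, 8], [3], [5], [7]] has shape [3, 2, 1, 1, 1].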